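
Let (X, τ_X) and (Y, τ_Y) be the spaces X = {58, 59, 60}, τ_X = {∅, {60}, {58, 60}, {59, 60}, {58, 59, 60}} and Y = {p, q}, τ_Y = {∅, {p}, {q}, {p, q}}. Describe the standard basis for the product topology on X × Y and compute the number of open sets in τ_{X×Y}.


Basis B = {∅ × ∅, {60} × {p}, {60} × {q}, {58, 60} × {p}, {58, 60} × {q}, {59, 60} × {p}, {59, 60} × {q}, {60} × {p, q}, {58, 59, 60} × {p}, {58, 59, 60} × {q}, {58, 60} × {p, q}, {59, 60} × {p, q}, {58, 59, 60} × {p, q}}; |τ_{X×Y}| = 25.

Enumerate products U × V with U ∈ τ_X, V ∈ τ_Y (deduplicated):
  ∅ × ∅ = {} (∅)
  {60} × {p} = {(60,p)}
  {60} × {q} = {(60,q)}
  {58, 60} × {p} = {(58,p), (60,p)}
  {58, 60} × {q} = {(58,q), (60,q)}
  {59, 60} × {p} = {(59,p), (60,p)}
  {59, 60} × {q} = {(59,q), (60,q)}
  {60} × {p, q} = {(60,p), (60,q)}
  {58, 59, 60} × {p} = {(58,p), (59,p), (60,p)}
  {58, 59, 60} × {q} = {(58,q), (59,q), (60,q)}
  {58, 60} × {p, q} = {(58,p), (58,q), (60,p), (60,q)}
  {59, 60} × {p, q} = {(59,p), (59,q), (60,p), (60,q)}
  {58, 59, 60} × {p, q} = {(58,p), (58,q), (59,p), (59,q), (60,p), (60,q)}
These 13 distinct sets form the basis B.
Close under arbitrary unions to get τ_{X×Y}; counting gives |τ_{X×Y}| = 25.


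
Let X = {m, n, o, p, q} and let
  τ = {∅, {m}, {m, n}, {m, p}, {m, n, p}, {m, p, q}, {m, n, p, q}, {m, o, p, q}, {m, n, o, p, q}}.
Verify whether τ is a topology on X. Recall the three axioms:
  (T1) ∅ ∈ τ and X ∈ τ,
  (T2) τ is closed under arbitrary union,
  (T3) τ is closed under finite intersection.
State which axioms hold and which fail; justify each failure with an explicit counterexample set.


τ IS a topology on X.

Axiom (T1): ∅ ∈ τ? Yes; X ∈ τ? Yes.
Axiom (T2/T3): check pairwise unions and intersections of members of τ.
All pairwise intersections and unions checked — each lies in τ. Therefore τ satisfies (T1), (T2), (T3): it IS a topology on X.


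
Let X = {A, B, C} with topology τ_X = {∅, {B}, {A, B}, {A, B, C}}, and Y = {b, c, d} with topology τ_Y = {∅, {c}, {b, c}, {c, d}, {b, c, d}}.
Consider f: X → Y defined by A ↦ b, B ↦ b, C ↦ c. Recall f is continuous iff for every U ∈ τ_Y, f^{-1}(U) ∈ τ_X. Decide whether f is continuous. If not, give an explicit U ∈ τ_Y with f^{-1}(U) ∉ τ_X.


f is NOT continuous.

Compute f^{-1}(U) for each U ∈ τ_Y:
  U = ∅: f^{-1}(U) = ∅ ∈ τ_X ✓.
  U = {c}: f^{-1}(U) = {C} ∉ τ_X ✗.
  U = {b, c}: f^{-1}(U) = {A, B, C} ∈ τ_X ✓.
  U = {c, d}: f^{-1}(U) = {C} ∉ τ_X ✗.
  U = {b, c, d}: f^{-1}(U) = {A, B, C} ∈ τ_X ✓.
Found U = {c} with f^{-1}(U) = {C} not in τ_X. Therefore f is NOT continuous.


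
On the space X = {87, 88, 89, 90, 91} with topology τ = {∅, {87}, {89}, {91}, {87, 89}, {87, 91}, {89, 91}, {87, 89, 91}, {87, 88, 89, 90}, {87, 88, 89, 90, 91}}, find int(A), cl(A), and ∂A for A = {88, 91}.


int(A) = {91}, cl(A) = {88, 90, 91}, ∂A = {88, 90}.

Closed sets in (X, τ) are complements of opens:
  closed(X, τ) = {∅, {91}, {88, 90}, {87, 88, 90}, {88, 89, 90}, {88, 90, 91}, {87, 88, 89, 90}, {87, 88, 90, 91}, {88, 89, 90, 91}, {87, 88, 89, 90, 91}}.
int(A) = ⋃ {U ∈ τ : U ⊆ A}. Opens contained in A: ∅, {91}.
Taking the union of these: int(A) = {91}.
cl(A) = ⋂ {C closed : A ⊆ C}. Closed sets containing A: {88, 90, 91}, {87, 88, 90, 91}, {88, 89, 90, 91}, {87, 88, 89, 90, 91}.
Intersecting these: cl(A) = {88, 90, 91}.
∂A = cl(A) ∖ int(A) = {88, 90, 91} ∖ {91} = {88, 90}.


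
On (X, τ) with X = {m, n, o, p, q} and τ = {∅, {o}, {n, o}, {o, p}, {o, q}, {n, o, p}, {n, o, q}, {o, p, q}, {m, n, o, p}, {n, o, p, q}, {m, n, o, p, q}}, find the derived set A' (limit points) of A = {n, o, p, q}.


A' = {m, n, p, q}

For each x ∈ X, list the open sets U ∈ τ with x ∈ U, then check whether U ∩ (A ∖ {x}) ≠ ∅ for every such U.
  x = m: opens ∋ x are {m, n, o, p}, {m, n, o, p, q}; each meets A ∖ {m}, so x IS a limit point.
  x = n: opens ∋ x are {n, o}, {n, o, p}, {n, o, q}, {m, n, o, p}, {n, o, p, q}, {m, n, o, p, q}; each meets A ∖ {n}, so x IS a limit point.
  x = o: open {o} ∋ x has {o} ∩ (A ∖ {o}) = ∅, so x is NOT a limit point.
  x = p: opens ∋ x are {o, p}, {n, o, p}, {o, p, q}, {m, n, o, p}, {n, o, p, q}, {m, n, o, p, q}; each meets A ∖ {p}, so x IS a limit point.
  x = q: opens ∋ x are {o, q}, {n, o, q}, {o, p, q}, {n, o, p, q}, {m, n, o, p, q}; each meets A ∖ {q}, so x IS a limit point.
Collecting: A' = {m, n, p, q}.


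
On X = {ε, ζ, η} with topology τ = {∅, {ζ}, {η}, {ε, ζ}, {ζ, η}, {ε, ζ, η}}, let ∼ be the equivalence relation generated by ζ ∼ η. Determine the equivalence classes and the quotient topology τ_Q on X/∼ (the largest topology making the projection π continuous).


X/∼ = {[ε], [ζ=η]}; |τ_Q| = 3.

Equivalence classes: [ε], [ζ=η].
Quotient map π: X → X/∼ sends ε ↦ [ε], ζ ↦ [ζ=η], η ↦ [ζ=η].
For each subset V ⊆ X/∼, compute π^{-1}(V) ⊆ X and check whether π^{-1}(V) ∈ τ. V is open in τ_Q iff π^{-1}(V) ∈ τ.
  V = {}: π^{-1}(V) = ∅ ∈ τ ✓.
  V = {[ε]}: π^{-1}(V) = {ε} ∉ τ ✗.
  V = {[ζ=η]}: π^{-1}(V) = {ζ, η} ∈ τ ✓.
  V = {[ε], [ζ=η]}: π^{-1}(V) = {ε, ζ, η} ∈ τ ✓.
Open sets in the quotient: τ_Q = {{}, {[ζ=η]}, {[ε], [ζ=η]}} (3 elements).


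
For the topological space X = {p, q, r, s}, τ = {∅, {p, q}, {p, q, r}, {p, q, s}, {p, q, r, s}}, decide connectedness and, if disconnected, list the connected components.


(X, τ) is connected.

Find clopen sets (U ∈ τ with X ∖ U ∈ τ):
  U = ∅, X ∖ U = {p, q, r, s} — both open, so U is clopen.
  U = {p, q, r, s}, X ∖ U = ∅ — both open, so U is clopen.
Only trivial clopens (∅ and X) exist, so (X, τ) is connected.
Compute connected components by grouping points that agree on all clopens:
  component: {p, q, r, s}


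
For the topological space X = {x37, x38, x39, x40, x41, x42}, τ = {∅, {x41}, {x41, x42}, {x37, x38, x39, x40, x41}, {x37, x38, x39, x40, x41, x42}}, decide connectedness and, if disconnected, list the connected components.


(X, τ) is connected.

Find clopen sets (U ∈ τ with X ∖ U ∈ τ):
  U = ∅, X ∖ U = {x37, x38, x39, x40, x41, x42} — both open, so U is clopen.
  U = {x37, x38, x39, x40, x41, x42}, X ∖ U = ∅ — both open, so U is clopen.
Only trivial clopens (∅ and X) exist, so (X, τ) is connected.
Compute connected components by grouping points that agree on all clopens:
  component: {x37, x38, x39, x40, x41, x42}


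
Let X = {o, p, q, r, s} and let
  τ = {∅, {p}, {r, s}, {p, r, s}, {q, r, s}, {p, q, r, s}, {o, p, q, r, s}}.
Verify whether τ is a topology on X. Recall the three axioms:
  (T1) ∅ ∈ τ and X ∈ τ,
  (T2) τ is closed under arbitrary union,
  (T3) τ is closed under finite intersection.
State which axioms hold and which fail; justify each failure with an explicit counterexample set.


τ IS a topology on X.

Axiom (T1): ∅ ∈ τ? Yes; X ∈ τ? Yes.
Axiom (T2/T3): check pairwise unions and intersections of members of τ.
All pairwise intersections and unions checked — each lies in τ. Therefore τ satisfies (T1), (T2), (T3): it IS a topology on X.


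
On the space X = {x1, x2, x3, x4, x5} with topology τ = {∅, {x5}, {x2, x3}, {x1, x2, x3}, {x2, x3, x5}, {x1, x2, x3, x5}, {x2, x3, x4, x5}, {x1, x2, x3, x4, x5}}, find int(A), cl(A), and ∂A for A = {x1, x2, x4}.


int(A) = ∅, cl(A) = {x1, x2, x3, x4}, ∂A = {x1, x2, x3, x4}.

Closed sets in (X, τ) are complements of opens:
  closed(X, τ) = {∅, {x1}, {x4}, {x1, x4}, {x4, x5}, {x1, x4, x5}, {x1, x2, x3, x4}, {x1, x2, x3, x4, x5}}.
int(A) = ⋃ {U ∈ τ : U ⊆ A}. Opens contained in A: ∅.
Taking the union of these: int(A) = ∅.
cl(A) = ⋂ {C closed : A ⊆ C}. Closed sets containing A: {x1, x2, x3, x4}, {x1, x2, x3, x4, x5}.
Intersecting these: cl(A) = {x1, x2, x3, x4}.
∂A = cl(A) ∖ int(A) = {x1, x2, x3, x4} ∖ ∅ = {x1, x2, x3, x4}.


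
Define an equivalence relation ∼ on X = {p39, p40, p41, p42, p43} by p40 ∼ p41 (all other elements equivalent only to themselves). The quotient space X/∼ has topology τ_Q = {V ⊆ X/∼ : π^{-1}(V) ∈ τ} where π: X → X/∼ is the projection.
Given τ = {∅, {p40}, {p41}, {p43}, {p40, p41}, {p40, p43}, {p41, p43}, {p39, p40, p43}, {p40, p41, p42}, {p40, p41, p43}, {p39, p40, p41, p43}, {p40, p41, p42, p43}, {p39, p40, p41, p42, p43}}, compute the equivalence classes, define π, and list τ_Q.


X/∼ = {[p39], [p40=p41], [p42], [p43]}; |τ_Q| = 8.

Equivalence classes: [p39], [p40=p41], [p42], [p43].
Quotient map π: X → X/∼ sends p39 ↦ [p39], p40 ↦ [p40=p41], p41 ↦ [p40=p41], p42 ↦ [p42], p43 ↦ [p43].
For each subset V ⊆ X/∼, compute π^{-1}(V) ⊆ X and check whether π^{-1}(V) ∈ τ. V is open in τ_Q iff π^{-1}(V) ∈ τ.
  V = {}: π^{-1}(V) = ∅ ∈ τ ✓.
  V = {[p39]}: π^{-1}(V) = {p39} ∉ τ ✗.
  V = {[p40=p41]}: π^{-1}(V) = {p40, p41} ∈ τ ✓.
  V = {[p39], [p40=p41]}: π^{-1}(V) = {p39, p40, p41} ∉ τ ✗.
  V = {[p42]}: π^{-1}(V) = {p42} ∉ τ ✗.
  V = {[p39], [p42]}: π^{-1}(V) = {p39, p42} ∉ τ ✗.
  V = {[p40=p41], [p42]}: π^{-1}(V) = {p40, p41, p42} ∈ τ ✓.
  V = {[p39], [p40=p41], [p42]}: π^{-1}(V) = {p39, p40, p41, p42} ∉ τ ✗.
  V = {[p43]}: π^{-1}(V) = {p43} ∈ τ ✓.
  V = {[p39], [p43]}: π^{-1}(V) = {p39, p43} ∉ τ ✗.
  V = {[p40=p41], [p43]}: π^{-1}(V) = {p40, p41, p43} ∈ τ ✓.
  V = {[p39], [p40=p41], [p43]}: π^{-1}(V) = {p39, p40, p41, p43} ∈ τ ✓.
  V = {[p42], [p43]}: π^{-1}(V) = {p42, p43} ∉ τ ✗.
  V = {[p39], [p42], [p43]}: π^{-1}(V) = {p39, p42, p43} ∉ τ ✗.
  V = {[p40=p41], [p42], [p43]}: π^{-1}(V) = {p40, p41, p42, p43} ∈ τ ✓.
  V = {[p39], [p40=p41], [p42], [p43]}: π^{-1}(V) = {p39, p40, p41, p42, p43} ∈ τ ✓.
Open sets in the quotient: τ_Q = {{}, {[p40=p41]}, {[p40=p41], [p42]}, {[p43]}, {[p40=p41], [p43]}, {[p39], [p40=p41], [p43]}, {[p40=p41], [p42], [p43]}, {[p39], [p40=p41], [p42], [p43]}} (8 elements).


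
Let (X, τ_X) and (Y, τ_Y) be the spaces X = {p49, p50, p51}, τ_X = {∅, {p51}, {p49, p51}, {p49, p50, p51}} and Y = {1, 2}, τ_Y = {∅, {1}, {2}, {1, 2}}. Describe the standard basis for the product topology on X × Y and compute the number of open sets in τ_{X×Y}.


Basis B = {∅ × ∅, {p51} × {1}, {p51} × {2}, {p49, p51} × {1}, {p49, p51} × {2}, {p51} × {1, 2}, {p49, p50, p51} × {1}, {p49, p50, p51} × {2}, {p49, p51} × {1, 2}, {p49, p50, p51} × {1, 2}}; |τ_{X×Y}| = 16.

Enumerate products U × V with U ∈ τ_X, V ∈ τ_Y (deduplicated):
  ∅ × ∅ = {} (∅)
  {p51} × {1} = {(p51,1)}
  {p51} × {2} = {(p51,2)}
  {p49, p51} × {1} = {(p49,1), (p51,1)}
  {p49, p51} × {2} = {(p49,2), (p51,2)}
  {p51} × {1, 2} = {(p51,1), (p51,2)}
  {p49, p50, p51} × {1} = {(p49,1), (p50,1), (p51,1)}
  {p49, p50, p51} × {2} = {(p49,2), (p50,2), (p51,2)}
  {p49, p51} × {1, 2} = {(p49,1), (p49,2), (p51,1), (p51,2)}
  {p49, p50, p51} × {1, 2} = {(p49,1), (p49,2), (p50,1), (p50,2), (p51,1), (p51,2)}
These 10 distinct sets form the basis B.
Close under arbitrary unions to get τ_{X×Y}; counting gives |τ_{X×Y}| = 16.


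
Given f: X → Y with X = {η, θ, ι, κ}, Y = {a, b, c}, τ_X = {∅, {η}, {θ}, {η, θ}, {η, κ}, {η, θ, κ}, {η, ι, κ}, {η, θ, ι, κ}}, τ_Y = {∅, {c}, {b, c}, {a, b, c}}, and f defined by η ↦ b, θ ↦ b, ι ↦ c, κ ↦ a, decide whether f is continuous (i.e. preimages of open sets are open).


f is NOT continuous.

Compute f^{-1}(U) for each U ∈ τ_Y:
  U = ∅: f^{-1}(U) = ∅ ∈ τ_X ✓.
  U = {c}: f^{-1}(U) = {ι} ∉ τ_X ✗.
  U = {b, c}: f^{-1}(U) = {η, θ, ι} ∉ τ_X ✗.
  U = {a, b, c}: f^{-1}(U) = {η, θ, ι, κ} ∈ τ_X ✓.
Found U = {c} with f^{-1}(U) = {ι} not in τ_X. Therefore f is NOT continuous.


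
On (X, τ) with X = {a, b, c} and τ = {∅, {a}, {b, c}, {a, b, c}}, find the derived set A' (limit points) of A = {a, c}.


A' = {b}

For each x ∈ X, list the open sets U ∈ τ with x ∈ U, then check whether U ∩ (A ∖ {x}) ≠ ∅ for every such U.
  x = a: open {a} ∋ x has {a} ∩ (A ∖ {a}) = ∅, so x is NOT a limit point.
  x = b: opens ∋ x are {b, c}, {a, b, c}; each meets A ∖ {b}, so x IS a limit point.
  x = c: open {b, c} ∋ x has {b, c} ∩ (A ∖ {c}) = ∅, so x is NOT a limit point.
Collecting: A' = {b}.


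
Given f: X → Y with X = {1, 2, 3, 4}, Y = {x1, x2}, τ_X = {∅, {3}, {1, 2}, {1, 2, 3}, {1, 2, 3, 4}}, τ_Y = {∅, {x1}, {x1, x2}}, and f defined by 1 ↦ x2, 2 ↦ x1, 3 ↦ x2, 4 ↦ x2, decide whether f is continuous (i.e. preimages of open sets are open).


f is NOT continuous.

Compute f^{-1}(U) for each U ∈ τ_Y:
  U = ∅: f^{-1}(U) = ∅ ∈ τ_X ✓.
  U = {x1}: f^{-1}(U) = {2} ∉ τ_X ✗.
  U = {x1, x2}: f^{-1}(U) = {1, 2, 3, 4} ∈ τ_X ✓.
Found U = {x1} with f^{-1}(U) = {2} not in τ_X. Therefore f is NOT continuous.


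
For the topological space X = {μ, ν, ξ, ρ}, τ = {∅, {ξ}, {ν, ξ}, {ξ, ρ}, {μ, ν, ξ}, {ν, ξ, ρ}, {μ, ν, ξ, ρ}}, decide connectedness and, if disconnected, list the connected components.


(X, τ) is connected.

Find clopen sets (U ∈ τ with X ∖ U ∈ τ):
  U = ∅, X ∖ U = {μ, ν, ξ, ρ} — both open, so U is clopen.
  U = {μ, ν, ξ, ρ}, X ∖ U = ∅ — both open, so U is clopen.
Only trivial clopens (∅ and X) exist, so (X, τ) is connected.
Compute connected components by grouping points that agree on all clopens:
  component: {μ, ν, ξ, ρ}


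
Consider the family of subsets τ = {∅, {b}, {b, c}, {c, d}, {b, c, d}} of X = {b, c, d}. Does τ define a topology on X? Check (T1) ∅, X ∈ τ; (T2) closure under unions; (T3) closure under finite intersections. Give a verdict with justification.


τ is NOT a topology on X.

Axiom (T1): ∅ ∈ τ? Yes; X ∈ τ? Yes.
Axiom (T2/T3): check pairwise unions and intersections of members of τ.
Counterexample for (T3): {b, c} ∩ {c, d} = {c} ∉ τ. Therefore τ is NOT a topology.


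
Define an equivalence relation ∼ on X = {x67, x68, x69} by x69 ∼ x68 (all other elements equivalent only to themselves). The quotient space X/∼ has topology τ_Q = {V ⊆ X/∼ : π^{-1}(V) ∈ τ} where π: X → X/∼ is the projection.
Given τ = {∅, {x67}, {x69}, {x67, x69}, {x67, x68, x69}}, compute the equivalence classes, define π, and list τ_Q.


X/∼ = {[x67], [x68=x69]}; |τ_Q| = 3.

Equivalence classes: [x67], [x68=x69].
Quotient map π: X → X/∼ sends x67 ↦ [x67], x68 ↦ [x68=x69], x69 ↦ [x68=x69].
For each subset V ⊆ X/∼, compute π^{-1}(V) ⊆ X and check whether π^{-1}(V) ∈ τ. V is open in τ_Q iff π^{-1}(V) ∈ τ.
  V = {}: π^{-1}(V) = ∅ ∈ τ ✓.
  V = {[x67]}: π^{-1}(V) = {x67} ∈ τ ✓.
  V = {[x68=x69]}: π^{-1}(V) = {x68, x69} ∉ τ ✗.
  V = {[x67], [x68=x69]}: π^{-1}(V) = {x67, x68, x69} ∈ τ ✓.
Open sets in the quotient: τ_Q = {{}, {[x67]}, {[x67], [x68=x69]}} (3 elements).


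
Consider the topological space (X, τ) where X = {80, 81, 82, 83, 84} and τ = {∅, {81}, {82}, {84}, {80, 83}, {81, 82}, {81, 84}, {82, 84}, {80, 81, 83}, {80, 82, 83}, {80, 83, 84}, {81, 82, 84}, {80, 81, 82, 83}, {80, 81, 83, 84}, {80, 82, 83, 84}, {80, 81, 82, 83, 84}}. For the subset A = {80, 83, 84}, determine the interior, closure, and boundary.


int(A) = {80, 83, 84}, cl(A) = {80, 83, 84}, ∂A = ∅.

Closed sets in (X, τ) are complements of opens:
  closed(X, τ) = {∅, {81}, {82}, {84}, {80, 83}, {81, 82}, {81, 84}, {82, 84}, {80, 81, 83}, {80, 82, 83}, {80, 83, 84}, {81, 82, 84}, {80, 81, 82, 83}, {80, 81, 83, 84}, {80, 82, 83, 84}, {80, 81, 82, 83, 84}}.
int(A) = ⋃ {U ∈ τ : U ⊆ A}. Opens contained in A: ∅, {84}, {80, 83}, {80, 83, 84}.
Taking the union of these: int(A) = {80, 83, 84}.
cl(A) = ⋂ {C closed : A ⊆ C}. Closed sets containing A: {80, 83, 84}, {80, 81, 83, 84}, {80, 82, 83, 84}, {80, 81, 82, 83, 84}.
Intersecting these: cl(A) = {80, 83, 84}.
∂A = cl(A) ∖ int(A) = {80, 83, 84} ∖ {80, 83, 84} = ∅.


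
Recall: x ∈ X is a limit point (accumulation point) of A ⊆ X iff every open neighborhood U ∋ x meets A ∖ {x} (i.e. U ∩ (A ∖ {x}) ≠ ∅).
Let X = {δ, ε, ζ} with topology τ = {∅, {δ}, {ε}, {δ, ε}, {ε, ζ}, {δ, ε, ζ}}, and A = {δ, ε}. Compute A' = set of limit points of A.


A' = {ζ}

For each x ∈ X, list the open sets U ∈ τ with x ∈ U, then check whether U ∩ (A ∖ {x}) ≠ ∅ for every such U.
  x = δ: open {δ} ∋ x has {δ} ∩ (A ∖ {δ}) = ∅, so x is NOT a limit point.
  x = ε: open {ε} ∋ x has {ε} ∩ (A ∖ {ε}) = ∅, so x is NOT a limit point.
  x = ζ: opens ∋ x are {ε, ζ}, {δ, ε, ζ}; each meets A ∖ {ζ}, so x IS a limit point.
Collecting: A' = {ζ}.


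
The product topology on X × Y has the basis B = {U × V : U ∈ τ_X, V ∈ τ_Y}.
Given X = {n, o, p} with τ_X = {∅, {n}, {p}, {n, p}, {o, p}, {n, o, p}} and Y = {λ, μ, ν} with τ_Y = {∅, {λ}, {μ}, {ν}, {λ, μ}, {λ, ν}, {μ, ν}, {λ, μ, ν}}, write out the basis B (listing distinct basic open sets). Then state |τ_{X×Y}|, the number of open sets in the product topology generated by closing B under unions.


Basis B = {∅ × ∅, {n} × {λ}, {n} × {μ}, {n} × {ν}, {p} × {λ}, {p} × {μ}, {p} × {ν}, {n} × {λ, μ}, {n} × {λ, ν}, {n, p} × {λ}, {n} × {μ, ν}, {n, p} × {μ}, {n, p} × {ν}, {o, p} × {λ}, {o, p} × {μ}, {o, p} × {ν}, {p} × {λ, μ}, {p} × {λ, ν}, {p} × {μ, ν}, {n} × {λ, μ, ν}, {n, o, p} × {λ}, {n, o, p} × {μ}, {n, o, p} × {ν}, {p} × {λ, μ, ν}, {n, p} × {λ, μ}, {n, p} × {λ, ν}, {n, p} × {μ, ν}, {o, p} × {λ, μ}, {o, p} × {λ, ν}, {o, p} × {μ, ν}, {n, p} × {λ, μ, ν}, {n, o, p} × {λ, μ}, {n, o, p} × {λ, ν}, {n, o, p} × {μ, ν}, {o, p} × {λ, μ, ν}, {n, o, p} × {λ, μ, ν}}; |τ_{X×Y}| = 216.

Enumerate products U × V with U ∈ τ_X, V ∈ τ_Y (deduplicated):
  ∅ × ∅ = {} (∅)
  {n} × {λ} = {(n,λ)}
  {n} × {μ} = {(n,μ)}
  {n} × {ν} = {(n,ν)}
  {p} × {λ} = {(p,λ)}
  {p} × {μ} = {(p,μ)}
  {p} × {ν} = {(p,ν)}
  {n} × {λ, μ} = {(n,λ), (n,μ)}
  {n} × {λ, ν} = {(n,λ), (n,ν)}
  {n, p} × {λ} = {(n,λ), (p,λ)}
  {n} × {μ, ν} = {(n,μ), (n,ν)}
  {n, p} × {μ} = {(n,μ), (p,μ)}
  {n, p} × {ν} = {(n,ν), (p,ν)}
  {o, p} × {λ} = {(o,λ), (p,λ)}
  {o, p} × {μ} = {(o,μ), (p,μ)}
  {o, p} × {ν} = {(o,ν), (p,ν)}
  {p} × {λ, μ} = {(p,λ), (p,μ)}
  {p} × {λ, ν} = {(p,λ), (p,ν)}
  {p} × {μ, ν} = {(p,μ), (p,ν)}
  {n} × {λ, μ, ν} = {(n,λ), (n,μ), (n,ν)}
  {n, o, p} × {λ} = {(n,λ), (o,λ), (p,λ)}
  {n, o, p} × {μ} = {(n,μ), (o,μ), (p,μ)}
  {n, o, p} × {ν} = {(n,ν), (o,ν), (p,ν)}
  {p} × {λ, μ, ν} = {(p,λ), (p,μ), (p,ν)}
  {n, p} × {λ, μ} = {(n,λ), (n,μ), (p,λ), (p,μ)}
  {n, p} × {λ, ν} = {(n,λ), (n,ν), (p,λ), (p,ν)}
  {n, p} × {μ, ν} = {(n,μ), (n,ν), (p,μ), (p,ν)}
  {o, p} × {λ, μ} = {(o,λ), (o,μ), (p,λ), (p,μ)}
  {o, p} × {λ, ν} = {(o,λ), (o,ν), (p,λ), (p,ν)}
  {o, p} × {μ, ν} = {(o,μ), (o,ν), (p,μ), (p,ν)}
  {n, p} × {λ, μ, ν} = {(n,λ), (n,μ), (n,ν), (p,λ), (p,μ), (p,ν)}
  {n, o, p} × {λ, μ} = {(n,λ), (n,μ), (o,λ), (o,μ), (p,λ), (p,μ)}
  {n, o, p} × {λ, ν} = {(n,λ), (n,ν), (o,λ), (o,ν), (p,λ), (p,ν)}
  {n, o, p} × {μ, ν} = {(n,μ), (n,ν), (o,μ), (o,ν), (p,μ), (p,ν)}
  {o, p} × {λ, μ, ν} = {(o,λ), (o,μ), (o,ν), (p,λ), (p,μ), (p,ν)}
  {n, o, p} × {λ, μ, ν} = {(n,λ), (n,μ), (n,ν), (o,λ), (o,μ), (o,ν), (p,λ), (p,μ), (p,ν)}
These 36 distinct sets form the basis B.
Close under arbitrary unions to get τ_{X×Y}; counting gives |τ_{X×Y}| = 216.


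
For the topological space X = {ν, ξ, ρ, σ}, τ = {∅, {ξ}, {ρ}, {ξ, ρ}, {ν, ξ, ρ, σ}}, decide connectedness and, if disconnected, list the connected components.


(X, τ) is connected.

Find clopen sets (U ∈ τ with X ∖ U ∈ τ):
  U = ∅, X ∖ U = {ν, ξ, ρ, σ} — both open, so U is clopen.
  U = {ν, ξ, ρ, σ}, X ∖ U = ∅ — both open, so U is clopen.
Only trivial clopens (∅ and X) exist, so (X, τ) is connected.
Compute connected components by grouping points that agree on all clopens:
  component: {ν, ξ, ρ, σ}


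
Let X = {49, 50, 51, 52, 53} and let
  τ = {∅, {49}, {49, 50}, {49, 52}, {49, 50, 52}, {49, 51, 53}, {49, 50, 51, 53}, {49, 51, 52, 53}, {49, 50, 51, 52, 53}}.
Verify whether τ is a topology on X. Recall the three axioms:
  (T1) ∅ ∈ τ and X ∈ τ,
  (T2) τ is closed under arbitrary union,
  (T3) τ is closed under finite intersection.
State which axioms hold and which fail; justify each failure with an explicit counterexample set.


τ IS a topology on X.

Axiom (T1): ∅ ∈ τ? Yes; X ∈ τ? Yes.
Axiom (T2/T3): check pairwise unions and intersections of members of τ.
All pairwise intersections and unions checked — each lies in τ. Therefore τ satisfies (T1), (T2), (T3): it IS a topology on X.


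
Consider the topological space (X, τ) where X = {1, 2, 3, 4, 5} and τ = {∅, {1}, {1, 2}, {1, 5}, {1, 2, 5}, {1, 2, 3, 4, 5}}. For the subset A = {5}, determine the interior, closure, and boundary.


int(A) = ∅, cl(A) = {3, 4, 5}, ∂A = {3, 4, 5}.

Closed sets in (X, τ) are complements of opens:
  closed(X, τ) = {∅, {3, 4}, {2, 3, 4}, {3, 4, 5}, {2, 3, 4, 5}, {1, 2, 3, 4, 5}}.
int(A) = ⋃ {U ∈ τ : U ⊆ A}. Opens contained in A: ∅.
Taking the union of these: int(A) = ∅.
cl(A) = ⋂ {C closed : A ⊆ C}. Closed sets containing A: {3, 4, 5}, {2, 3, 4, 5}, {1, 2, 3, 4, 5}.
Intersecting these: cl(A) = {3, 4, 5}.
∂A = cl(A) ∖ int(A) = {3, 4, 5} ∖ ∅ = {3, 4, 5}.


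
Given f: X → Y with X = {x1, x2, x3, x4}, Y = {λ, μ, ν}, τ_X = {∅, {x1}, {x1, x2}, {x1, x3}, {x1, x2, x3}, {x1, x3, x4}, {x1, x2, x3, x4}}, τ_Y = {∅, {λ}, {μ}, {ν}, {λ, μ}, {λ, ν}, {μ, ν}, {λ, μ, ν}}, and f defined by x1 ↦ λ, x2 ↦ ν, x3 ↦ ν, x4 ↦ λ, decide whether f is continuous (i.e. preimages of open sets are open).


f is NOT continuous.

Compute f^{-1}(U) for each U ∈ τ_Y:
  U = ∅: f^{-1}(U) = ∅ ∈ τ_X ✓.
  U = {λ}: f^{-1}(U) = {x1, x4} ∉ τ_X ✗.
  U = {μ}: f^{-1}(U) = ∅ ∈ τ_X ✓.
  U = {ν}: f^{-1}(U) = {x2, x3} ∉ τ_X ✗.
  U = {λ, μ}: f^{-1}(U) = {x1, x4} ∉ τ_X ✗.
  U = {λ, ν}: f^{-1}(U) = {x1, x2, x3, x4} ∈ τ_X ✓.
  U = {μ, ν}: f^{-1}(U) = {x2, x3} ∉ τ_X ✗.
  U = {λ, μ, ν}: f^{-1}(U) = {x1, x2, x3, x4} ∈ τ_X ✓.
Found U = {λ} with f^{-1}(U) = {x1, x4} not in τ_X. Therefore f is NOT continuous.


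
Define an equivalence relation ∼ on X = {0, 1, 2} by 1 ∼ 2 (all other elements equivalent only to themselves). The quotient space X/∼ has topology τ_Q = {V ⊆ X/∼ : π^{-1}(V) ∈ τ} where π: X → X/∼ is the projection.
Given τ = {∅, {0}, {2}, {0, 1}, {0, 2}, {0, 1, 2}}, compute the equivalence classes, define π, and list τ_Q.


X/∼ = {[0], [1=2]}; |τ_Q| = 3.

Equivalence classes: [0], [1=2].
Quotient map π: X → X/∼ sends 0 ↦ [0], 1 ↦ [1=2], 2 ↦ [1=2].
For each subset V ⊆ X/∼, compute π^{-1}(V) ⊆ X and check whether π^{-1}(V) ∈ τ. V is open in τ_Q iff π^{-1}(V) ∈ τ.
  V = {}: π^{-1}(V) = ∅ ∈ τ ✓.
  V = {[0]}: π^{-1}(V) = {0} ∈ τ ✓.
  V = {[1=2]}: π^{-1}(V) = {1, 2} ∉ τ ✗.
  V = {[0], [1=2]}: π^{-1}(V) = {0, 1, 2} ∈ τ ✓.
Open sets in the quotient: τ_Q = {{}, {[0]}, {[0], [1=2]}} (3 elements).


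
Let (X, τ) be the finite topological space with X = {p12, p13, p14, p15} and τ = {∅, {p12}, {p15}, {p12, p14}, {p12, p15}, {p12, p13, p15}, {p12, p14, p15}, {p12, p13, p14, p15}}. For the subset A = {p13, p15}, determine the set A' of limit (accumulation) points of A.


A' = {p13}

For each x ∈ X, list the open sets U ∈ τ with x ∈ U, then check whether U ∩ (A ∖ {x}) ≠ ∅ for every such U.
  x = p12: open {p12} ∋ x has {p12} ∩ (A ∖ {p12}) = ∅, so x is NOT a limit point.
  x = p13: opens ∋ x are {p12, p13, p15}, {p12, p13, p14, p15}; each meets A ∖ {p13}, so x IS a limit point.
  x = p14: open {p12, p14} ∋ x has {p12, p14} ∩ (A ∖ {p14}) = ∅, so x is NOT a limit point.
  x = p15: open {p15} ∋ x has {p15} ∩ (A ∖ {p15}) = ∅, so x is NOT a limit point.
Collecting: A' = {p13}.


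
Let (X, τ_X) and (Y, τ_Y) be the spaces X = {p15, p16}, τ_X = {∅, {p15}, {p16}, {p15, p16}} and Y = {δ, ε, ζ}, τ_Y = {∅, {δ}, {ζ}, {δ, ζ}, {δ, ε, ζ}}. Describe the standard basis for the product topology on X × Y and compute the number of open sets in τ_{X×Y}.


Basis B = {∅ × ∅, {p15} × {δ}, {p15} × {ζ}, {p16} × {δ}, {p16} × {ζ}, {p15} × {δ, ζ}, {p15, p16} × {δ}, {p15, p16} × {ζ}, {p16} × {δ, ζ}, {p15} × {δ, ε, ζ}, {p16} × {δ, ε, ζ}, {p15, p16} × {δ, ζ}, {p15, p16} × {δ, ε, ζ}}; |τ_{X×Y}| = 25.

Enumerate products U × V with U ∈ τ_X, V ∈ τ_Y (deduplicated):
  ∅ × ∅ = {} (∅)
  {p15} × {δ} = {(p15,δ)}
  {p15} × {ζ} = {(p15,ζ)}
  {p16} × {δ} = {(p16,δ)}
  {p16} × {ζ} = {(p16,ζ)}
  {p15} × {δ, ζ} = {(p15,δ), (p15,ζ)}
  {p15, p16} × {δ} = {(p15,δ), (p16,δ)}
  {p15, p16} × {ζ} = {(p15,ζ), (p16,ζ)}
  {p16} × {δ, ζ} = {(p16,δ), (p16,ζ)}
  {p15} × {δ, ε, ζ} = {(p15,δ), (p15,ε), (p15,ζ)}
  {p16} × {δ, ε, ζ} = {(p16,δ), (p16,ε), (p16,ζ)}
  {p15, p16} × {δ, ζ} = {(p15,δ), (p15,ζ), (p16,δ), (p16,ζ)}
  {p15, p16} × {δ, ε, ζ} = {(p15,δ), (p15,ε), (p15,ζ), (p16,δ), (p16,ε), (p16,ζ)}
These 13 distinct sets form the basis B.
Close under arbitrary unions to get τ_{X×Y}; counting gives |τ_{X×Y}| = 25.


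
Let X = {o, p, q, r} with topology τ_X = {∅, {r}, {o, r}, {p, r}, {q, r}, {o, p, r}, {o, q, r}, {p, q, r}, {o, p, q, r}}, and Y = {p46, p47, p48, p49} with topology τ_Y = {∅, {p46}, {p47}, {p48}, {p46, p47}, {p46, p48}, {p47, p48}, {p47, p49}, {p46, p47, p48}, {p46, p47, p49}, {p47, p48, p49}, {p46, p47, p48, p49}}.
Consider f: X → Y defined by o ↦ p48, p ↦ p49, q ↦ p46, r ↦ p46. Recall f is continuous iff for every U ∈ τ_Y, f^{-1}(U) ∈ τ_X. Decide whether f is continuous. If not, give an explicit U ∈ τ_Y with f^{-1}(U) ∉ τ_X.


f is NOT continuous.

Compute f^{-1}(U) for each U ∈ τ_Y:
  U = ∅: f^{-1}(U) = ∅ ∈ τ_X ✓.
  U = {p46}: f^{-1}(U) = {q, r} ∈ τ_X ✓.
  U = {p47}: f^{-1}(U) = ∅ ∈ τ_X ✓.
  U = {p48}: f^{-1}(U) = {o} ∉ τ_X ✗.
  U = {p46, p47}: f^{-1}(U) = {q, r} ∈ τ_X ✓.
  U = {p46, p48}: f^{-1}(U) = {o, q, r} ∈ τ_X ✓.
  U = {p47, p48}: f^{-1}(U) = {o} ∉ τ_X ✗.
  U = {p47, p49}: f^{-1}(U) = {p} ∉ τ_X ✗.
  U = {p46, p47, p48}: f^{-1}(U) = {o, q, r} ∈ τ_X ✓.
  U = {p46, p47, p49}: f^{-1}(U) = {p, q, r} ∈ τ_X ✓.
  U = {p47, p48, p49}: f^{-1}(U) = {o, p} ∉ τ_X ✗.
  U = {p46, p47, p48, p49}: f^{-1}(U) = {o, p, q, r} ∈ τ_X ✓.
Found U = {p48} with f^{-1}(U) = {o} not in τ_X. Therefore f is NOT continuous.


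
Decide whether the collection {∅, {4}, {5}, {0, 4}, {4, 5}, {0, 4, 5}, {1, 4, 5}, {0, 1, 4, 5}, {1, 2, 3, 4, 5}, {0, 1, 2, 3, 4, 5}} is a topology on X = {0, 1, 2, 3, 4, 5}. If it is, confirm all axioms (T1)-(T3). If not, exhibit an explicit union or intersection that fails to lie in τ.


τ IS a topology on X.

Axiom (T1): ∅ ∈ τ? Yes; X ∈ τ? Yes.
Axiom (T2/T3): check pairwise unions and intersections of members of τ.
All pairwise intersections and unions checked — each lies in τ. Therefore τ satisfies (T1), (T2), (T3): it IS a topology on X.


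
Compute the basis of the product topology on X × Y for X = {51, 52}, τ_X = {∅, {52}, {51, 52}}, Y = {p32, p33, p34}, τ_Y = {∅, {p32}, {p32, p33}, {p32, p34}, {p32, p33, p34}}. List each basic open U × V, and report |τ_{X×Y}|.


Basis B = {∅ × ∅, {52} × {p32}, {51, 52} × {p32}, {52} × {p32, p33}, {52} × {p32, p34}, {52} × {p32, p33, p34}, {51, 52} × {p32, p33}, {51, 52} × {p32, p34}, {51, 52} × {p32, p33, p34}}; |τ_{X×Y}| = 14.

Enumerate products U × V with U ∈ τ_X, V ∈ τ_Y (deduplicated):
  ∅ × ∅ = {} (∅)
  {52} × {p32} = {(52,p32)}
  {51, 52} × {p32} = {(51,p32), (52,p32)}
  {52} × {p32, p33} = {(52,p32), (52,p33)}
  {52} × {p32, p34} = {(52,p32), (52,p34)}
  {52} × {p32, p33, p34} = {(52,p32), (52,p33), (52,p34)}
  {51, 52} × {p32, p33} = {(51,p32), (51,p33), (52,p32), (52,p33)}
  {51, 52} × {p32, p34} = {(51,p32), (51,p34), (52,p32), (52,p34)}
  {51, 52} × {p32, p33, p34} = {(51,p32), (51,p33), (51,p34), (52,p32), (52,p33), (52,p34)}
These 9 distinct sets form the basis B.
Close under arbitrary unions to get τ_{X×Y}; counting gives |τ_{X×Y}| = 14.


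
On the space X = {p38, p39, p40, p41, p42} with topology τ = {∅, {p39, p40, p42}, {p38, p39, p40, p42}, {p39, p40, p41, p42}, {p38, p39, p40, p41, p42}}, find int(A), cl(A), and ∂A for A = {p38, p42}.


int(A) = ∅, cl(A) = {p38, p39, p40, p41, p42}, ∂A = {p38, p39, p40, p41, p42}.

Closed sets in (X, τ) are complements of opens:
  closed(X, τ) = {∅, {p38}, {p41}, {p38, p41}, {p38, p39, p40, p41, p42}}.
int(A) = ⋃ {U ∈ τ : U ⊆ A}. Opens contained in A: ∅.
Taking the union of these: int(A) = ∅.
cl(A) = ⋂ {C closed : A ⊆ C}. Closed sets containing A: {p38, p39, p40, p41, p42}.
Intersecting these: cl(A) = {p38, p39, p40, p41, p42}.
∂A = cl(A) ∖ int(A) = {p38, p39, p40, p41, p42} ∖ ∅ = {p38, p39, p40, p41, p42}.


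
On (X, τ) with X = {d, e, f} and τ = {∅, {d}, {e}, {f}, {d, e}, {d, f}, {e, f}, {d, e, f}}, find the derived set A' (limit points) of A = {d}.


A' = ∅

For each x ∈ X, list the open sets U ∈ τ with x ∈ U, then check whether U ∩ (A ∖ {x}) ≠ ∅ for every such U.
  x = d: open {d} ∋ x has {d} ∩ (A ∖ {d}) = ∅, so x is NOT a limit point.
  x = e: open {e} ∋ x has {e} ∩ (A ∖ {e}) = ∅, so x is NOT a limit point.
  x = f: open {f} ∋ x has {f} ∩ (A ∖ {f}) = ∅, so x is NOT a limit point.
Collecting: A' = ∅.


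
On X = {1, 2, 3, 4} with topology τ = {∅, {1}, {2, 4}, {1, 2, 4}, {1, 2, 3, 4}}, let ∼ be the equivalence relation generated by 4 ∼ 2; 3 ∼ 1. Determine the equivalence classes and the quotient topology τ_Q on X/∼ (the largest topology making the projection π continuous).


X/∼ = {[1=3], [2=4]}; |τ_Q| = 3.

Equivalence classes: [1=3], [2=4].
Quotient map π: X → X/∼ sends 1 ↦ [1=3], 2 ↦ [2=4], 3 ↦ [1=3], 4 ↦ [2=4].
For each subset V ⊆ X/∼, compute π^{-1}(V) ⊆ X and check whether π^{-1}(V) ∈ τ. V is open in τ_Q iff π^{-1}(V) ∈ τ.
  V = {}: π^{-1}(V) = ∅ ∈ τ ✓.
  V = {[1=3]}: π^{-1}(V) = {1, 3} ∉ τ ✗.
  V = {[2=4]}: π^{-1}(V) = {2, 4} ∈ τ ✓.
  V = {[1=3], [2=4]}: π^{-1}(V) = {1, 2, 3, 4} ∈ τ ✓.
Open sets in the quotient: τ_Q = {{}, {[2=4]}, {[1=3], [2=4]}} (3 elements).


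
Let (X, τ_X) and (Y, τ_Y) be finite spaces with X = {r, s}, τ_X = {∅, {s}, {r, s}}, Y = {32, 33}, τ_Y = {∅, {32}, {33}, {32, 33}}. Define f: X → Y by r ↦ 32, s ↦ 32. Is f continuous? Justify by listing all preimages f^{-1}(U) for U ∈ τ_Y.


f IS continuous.

Compute f^{-1}(U) for each U ∈ τ_Y:
  U = ∅: f^{-1}(U) = ∅ ∈ τ_X ✓.
  U = {32}: f^{-1}(U) = {r, s} ∈ τ_X ✓.
  U = {33}: f^{-1}(U) = ∅ ∈ τ_X ✓.
  U = {32, 33}: f^{-1}(U) = {r, s} ∈ τ_X ✓.
Every preimage lies in τ_X, so f IS continuous.


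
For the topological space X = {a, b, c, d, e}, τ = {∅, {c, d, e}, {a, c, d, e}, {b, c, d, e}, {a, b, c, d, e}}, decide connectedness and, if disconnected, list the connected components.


(X, τ) is connected.

Find clopen sets (U ∈ τ with X ∖ U ∈ τ):
  U = ∅, X ∖ U = {a, b, c, d, e} — both open, so U is clopen.
  U = {a, b, c, d, e}, X ∖ U = ∅ — both open, so U is clopen.
Only trivial clopens (∅ and X) exist, so (X, τ) is connected.
Compute connected components by grouping points that agree on all clopens:
  component: {a, b, c, d, e}


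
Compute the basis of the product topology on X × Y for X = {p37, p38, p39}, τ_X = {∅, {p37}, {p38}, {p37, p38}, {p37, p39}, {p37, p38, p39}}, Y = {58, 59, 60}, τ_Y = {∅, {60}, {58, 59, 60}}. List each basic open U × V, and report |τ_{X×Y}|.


Basis B = {∅ × ∅, {p37} × {60}, {p38} × {60}, {p37, p38} × {60}, {p37, p39} × {60}, {p37} × {58, 59, 60}, {p37, p38, p39} × {60}, {p38} × {58, 59, 60}, {p37, p38} × {58, 59, 60}, {p37, p39} × {58, 59, 60}, {p37, p38, p39} × {58, 59, 60}}; |τ_{X×Y}| = 18.

Enumerate products U × V with U ∈ τ_X, V ∈ τ_Y (deduplicated):
  ∅ × ∅ = {} (∅)
  {p37} × {60} = {(p37,60)}
  {p38} × {60} = {(p38,60)}
  {p37, p38} × {60} = {(p37,60), (p38,60)}
  {p37, p39} × {60} = {(p37,60), (p39,60)}
  {p37} × {58, 59, 60} = {(p37,58), (p37,59), (p37,60)}
  {p37, p38, p39} × {60} = {(p37,60), (p38,60), (p39,60)}
  {p38} × {58, 59, 60} = {(p38,58), (p38,59), (p38,60)}
  {p37, p38} × {58, 59, 60} = {(p37,58), (p37,59), (p37,60), (p38,58), (p38,59), (p38,60)}
  {p37, p39} × {58, 59, 60} = {(p37,58), (p37,59), (p37,60), (p39,58), (p39,59), (p39,60)}
  {p37, p38, p39} × {58, 59, 60} = {(p37,58), (p37,59), (p37,60), (p38,58), (p38,59), (p38,60), (p39,58), (p39,59), (p39,60)}
These 11 distinct sets form the basis B.
Close under arbitrary unions to get τ_{X×Y}; counting gives |τ_{X×Y}| = 18.


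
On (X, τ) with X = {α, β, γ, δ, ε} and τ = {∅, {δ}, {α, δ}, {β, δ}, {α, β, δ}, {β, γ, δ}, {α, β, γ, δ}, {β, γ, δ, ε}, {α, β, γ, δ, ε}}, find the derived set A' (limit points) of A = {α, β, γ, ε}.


A' = {γ, ε}

For each x ∈ X, list the open sets U ∈ τ with x ∈ U, then check whether U ∩ (A ∖ {x}) ≠ ∅ for every such U.
  x = α: open {α, δ} ∋ x has {α, δ} ∩ (A ∖ {α}) = ∅, so x is NOT a limit point.
  x = β: open {β, δ} ∋ x has {β, δ} ∩ (A ∖ {β}) = ∅, so x is NOT a limit point.
  x = γ: opens ∋ x are {β, γ, δ}, {α, β, γ, δ}, {β, γ, δ, ε}, {α, β, γ, δ, ε}; each meets A ∖ {γ}, so x IS a limit point.
  x = δ: open {δ} ∋ x has {δ} ∩ (A ∖ {δ}) = ∅, so x is NOT a limit point.
  x = ε: opens ∋ x are {β, γ, δ, ε}, {α, β, γ, δ, ε}; each meets A ∖ {ε}, so x IS a limit point.
Collecting: A' = {γ, ε}.


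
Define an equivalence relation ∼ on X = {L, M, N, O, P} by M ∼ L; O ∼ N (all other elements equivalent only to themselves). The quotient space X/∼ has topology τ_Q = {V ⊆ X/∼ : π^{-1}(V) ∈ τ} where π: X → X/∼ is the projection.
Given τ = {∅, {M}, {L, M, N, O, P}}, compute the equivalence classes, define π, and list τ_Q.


X/∼ = {[L=M], [N=O], [P]}; |τ_Q| = 2.

Equivalence classes: [L=M], [N=O], [P].
Quotient map π: X → X/∼ sends L ↦ [L=M], M ↦ [L=M], N ↦ [N=O], O ↦ [N=O], P ↦ [P].
For each subset V ⊆ X/∼, compute π^{-1}(V) ⊆ X and check whether π^{-1}(V) ∈ τ. V is open in τ_Q iff π^{-1}(V) ∈ τ.
  V = {}: π^{-1}(V) = ∅ ∈ τ ✓.
  V = {[L=M]}: π^{-1}(V) = {L, M} ∉ τ ✗.
  V = {[N=O]}: π^{-1}(V) = {N, O} ∉ τ ✗.
  V = {[L=M], [N=O]}: π^{-1}(V) = {L, M, N, O} ∉ τ ✗.
  V = {[P]}: π^{-1}(V) = {P} ∉ τ ✗.
  V = {[L=M], [P]}: π^{-1}(V) = {L, M, P} ∉ τ ✗.
  V = {[N=O], [P]}: π^{-1}(V) = {N, O, P} ∉ τ ✗.
  V = {[L=M], [N=O], [P]}: π^{-1}(V) = {L, M, N, O, P} ∈ τ ✓.
Open sets in the quotient: τ_Q = {{}, {[L=M], [N=O], [P]}} (2 elements).


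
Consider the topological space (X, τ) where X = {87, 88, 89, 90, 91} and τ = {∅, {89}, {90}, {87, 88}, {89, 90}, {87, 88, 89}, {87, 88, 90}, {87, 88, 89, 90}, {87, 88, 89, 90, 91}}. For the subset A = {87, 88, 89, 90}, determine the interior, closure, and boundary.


int(A) = {87, 88, 89, 90}, cl(A) = {87, 88, 89, 90, 91}, ∂A = {91}.

Closed sets in (X, τ) are complements of opens:
  closed(X, τ) = {∅, {91}, {89, 91}, {90, 91}, {87, 88, 91}, {89, 90, 91}, {87, 88, 89, 91}, {87, 88, 90, 91}, {87, 88, 89, 90, 91}}.
int(A) = ⋃ {U ∈ τ : U ⊆ A}. Opens contained in A: ∅, {89}, {90}, {87, 88}, {89, 90}, {87, 88, 89}, {87, 88, 90}, {87, 88, 89, 90}.
Taking the union of these: int(A) = {87, 88, 89, 90}.
cl(A) = ⋂ {C closed : A ⊆ C}. Closed sets containing A: {87, 88, 89, 90, 91}.
Intersecting these: cl(A) = {87, 88, 89, 90, 91}.
∂A = cl(A) ∖ int(A) = {87, 88, 89, 90, 91} ∖ {87, 88, 89, 90} = {91}.


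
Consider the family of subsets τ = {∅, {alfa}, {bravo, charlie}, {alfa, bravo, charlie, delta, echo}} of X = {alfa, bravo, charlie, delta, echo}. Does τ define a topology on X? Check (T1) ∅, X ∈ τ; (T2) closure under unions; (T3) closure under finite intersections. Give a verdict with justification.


τ is NOT a topology on X.

Axiom (T1): ∅ ∈ τ? Yes; X ∈ τ? Yes.
Axiom (T2/T3): check pairwise unions and intersections of members of τ.
Counterexample for (T2): {alfa} ∪ {bravo, charlie} = {alfa, bravo, charlie} ∉ τ. Therefore τ is NOT a topology.


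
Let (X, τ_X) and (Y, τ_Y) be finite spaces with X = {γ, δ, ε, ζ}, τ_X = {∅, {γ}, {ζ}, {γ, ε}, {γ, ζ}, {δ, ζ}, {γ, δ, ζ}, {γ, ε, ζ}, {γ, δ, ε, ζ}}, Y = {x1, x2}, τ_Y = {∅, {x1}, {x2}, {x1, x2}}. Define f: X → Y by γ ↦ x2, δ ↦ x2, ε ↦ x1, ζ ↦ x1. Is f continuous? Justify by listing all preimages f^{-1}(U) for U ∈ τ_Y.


f is NOT continuous.

Compute f^{-1}(U) for each U ∈ τ_Y:
  U = ∅: f^{-1}(U) = ∅ ∈ τ_X ✓.
  U = {x1}: f^{-1}(U) = {ε, ζ} ∉ τ_X ✗.
  U = {x2}: f^{-1}(U) = {γ, δ} ∉ τ_X ✗.
  U = {x1, x2}: f^{-1}(U) = {γ, δ, ε, ζ} ∈ τ_X ✓.
Found U = {x1} with f^{-1}(U) = {ε, ζ} not in τ_X. Therefore f is NOT continuous.


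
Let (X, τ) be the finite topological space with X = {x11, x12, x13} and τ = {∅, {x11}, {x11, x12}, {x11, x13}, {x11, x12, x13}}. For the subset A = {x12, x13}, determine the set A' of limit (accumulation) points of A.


A' = ∅

For each x ∈ X, list the open sets U ∈ τ with x ∈ U, then check whether U ∩ (A ∖ {x}) ≠ ∅ for every such U.
  x = x11: open {x11} ∋ x has {x11} ∩ (A ∖ {x11}) = ∅, so x is NOT a limit point.
  x = x12: open {x11, x12} ∋ x has {x11, x12} ∩ (A ∖ {x12}) = ∅, so x is NOT a limit point.
  x = x13: open {x11, x13} ∋ x has {x11, x13} ∩ (A ∖ {x13}) = ∅, so x is NOT a limit point.
Collecting: A' = ∅.


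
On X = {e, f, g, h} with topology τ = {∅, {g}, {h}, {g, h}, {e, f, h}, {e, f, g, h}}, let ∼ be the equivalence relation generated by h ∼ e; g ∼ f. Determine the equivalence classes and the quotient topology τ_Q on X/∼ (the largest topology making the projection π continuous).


X/∼ = {[e=h], [f=g]}; |τ_Q| = 2.

Equivalence classes: [e=h], [f=g].
Quotient map π: X → X/∼ sends e ↦ [e=h], f ↦ [f=g], g ↦ [f=g], h ↦ [e=h].
For each subset V ⊆ X/∼, compute π^{-1}(V) ⊆ X and check whether π^{-1}(V) ∈ τ. V is open in τ_Q iff π^{-1}(V) ∈ τ.
  V = {}: π^{-1}(V) = ∅ ∈ τ ✓.
  V = {[e=h]}: π^{-1}(V) = {e, h} ∉ τ ✗.
  V = {[f=g]}: π^{-1}(V) = {f, g} ∉ τ ✗.
  V = {[e=h], [f=g]}: π^{-1}(V) = {e, f, g, h} ∈ τ ✓.
Open sets in the quotient: τ_Q = {{}, {[e=h], [f=g]}} (2 elements).


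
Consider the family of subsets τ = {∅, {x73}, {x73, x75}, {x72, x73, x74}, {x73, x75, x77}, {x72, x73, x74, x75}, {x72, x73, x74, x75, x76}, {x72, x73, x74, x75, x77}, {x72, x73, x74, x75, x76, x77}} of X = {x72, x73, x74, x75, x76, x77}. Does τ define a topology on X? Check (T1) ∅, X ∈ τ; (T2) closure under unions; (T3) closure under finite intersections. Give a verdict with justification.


τ IS a topology on X.

Axiom (T1): ∅ ∈ τ? Yes; X ∈ τ? Yes.
Axiom (T2/T3): check pairwise unions and intersections of members of τ.
All pairwise intersections and unions checked — each lies in τ. Therefore τ satisfies (T1), (T2), (T3): it IS a topology on X.


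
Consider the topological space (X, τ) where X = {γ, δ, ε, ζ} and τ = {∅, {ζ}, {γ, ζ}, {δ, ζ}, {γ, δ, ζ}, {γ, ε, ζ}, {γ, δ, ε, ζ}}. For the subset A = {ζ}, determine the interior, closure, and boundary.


int(A) = {ζ}, cl(A) = {γ, δ, ε, ζ}, ∂A = {γ, δ, ε}.

Closed sets in (X, τ) are complements of opens:
  closed(X, τ) = {∅, {δ}, {ε}, {γ, ε}, {δ, ε}, {γ, δ, ε}, {γ, δ, ε, ζ}}.
int(A) = ⋃ {U ∈ τ : U ⊆ A}. Opens contained in A: ∅, {ζ}.
Taking the union of these: int(A) = {ζ}.
cl(A) = ⋂ {C closed : A ⊆ C}. Closed sets containing A: {γ, δ, ε, ζ}.
Intersecting these: cl(A) = {γ, δ, ε, ζ}.
∂A = cl(A) ∖ int(A) = {γ, δ, ε, ζ} ∖ {ζ} = {γ, δ, ε}.
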